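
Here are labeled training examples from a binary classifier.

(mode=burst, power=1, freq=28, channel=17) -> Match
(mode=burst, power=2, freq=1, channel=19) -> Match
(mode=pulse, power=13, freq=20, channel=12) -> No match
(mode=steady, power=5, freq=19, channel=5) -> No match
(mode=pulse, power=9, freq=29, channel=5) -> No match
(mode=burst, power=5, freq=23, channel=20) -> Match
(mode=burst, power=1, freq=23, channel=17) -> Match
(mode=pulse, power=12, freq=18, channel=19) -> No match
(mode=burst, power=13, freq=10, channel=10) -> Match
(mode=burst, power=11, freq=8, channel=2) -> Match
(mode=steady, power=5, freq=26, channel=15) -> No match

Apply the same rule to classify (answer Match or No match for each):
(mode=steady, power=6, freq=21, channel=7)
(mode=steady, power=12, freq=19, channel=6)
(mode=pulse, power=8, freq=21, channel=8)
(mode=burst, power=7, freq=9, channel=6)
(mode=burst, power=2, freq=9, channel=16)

Comparing the two groups points to one rule — mode is burst.
(mode=steady, power=6, freq=21, channel=7): mode is steady — fails this test, so No match. (mode=steady, power=12, freq=19, channel=6): mode is steady — fails this test, so No match. (mode=pulse, power=8, freq=21, channel=8): mode is pulse — fails this test, so No match. (mode=burst, power=7, freq=9, channel=6): mode is burst — meets the rule, so Match. (mode=burst, power=2, freq=9, channel=16): mode is burst — meets the rule, so Match.

No match, No match, No match, Match, Match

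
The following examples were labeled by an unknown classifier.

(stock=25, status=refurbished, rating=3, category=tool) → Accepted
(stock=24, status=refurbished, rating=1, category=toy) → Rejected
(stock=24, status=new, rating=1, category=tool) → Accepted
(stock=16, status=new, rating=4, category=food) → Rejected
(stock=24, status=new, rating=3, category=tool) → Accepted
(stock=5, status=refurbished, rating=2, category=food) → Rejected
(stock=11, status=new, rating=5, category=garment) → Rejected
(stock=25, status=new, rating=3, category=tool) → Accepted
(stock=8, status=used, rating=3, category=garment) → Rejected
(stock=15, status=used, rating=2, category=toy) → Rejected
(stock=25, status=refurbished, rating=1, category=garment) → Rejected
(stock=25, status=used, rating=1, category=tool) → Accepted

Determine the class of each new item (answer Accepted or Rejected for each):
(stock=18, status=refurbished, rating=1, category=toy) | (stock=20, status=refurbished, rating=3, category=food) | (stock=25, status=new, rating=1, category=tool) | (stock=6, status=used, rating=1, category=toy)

Rejected, Rejected, Accepted, Rejected

All 'Accepted' examples share one property — category is tool — and every 'Rejected' example lacks it.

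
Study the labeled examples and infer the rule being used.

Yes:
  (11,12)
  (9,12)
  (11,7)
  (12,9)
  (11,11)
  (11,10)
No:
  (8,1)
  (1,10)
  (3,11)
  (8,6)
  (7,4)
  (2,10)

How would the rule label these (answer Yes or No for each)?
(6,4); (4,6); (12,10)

No, No, Yes

Rule: sum ≥ 18. This holds for each 'Yes' example and fails for each 'No' one.
(6,4): No (6+4 = 10).
(4,6): No (4+6 = 10).
(12,10): Yes (12+10 = 22).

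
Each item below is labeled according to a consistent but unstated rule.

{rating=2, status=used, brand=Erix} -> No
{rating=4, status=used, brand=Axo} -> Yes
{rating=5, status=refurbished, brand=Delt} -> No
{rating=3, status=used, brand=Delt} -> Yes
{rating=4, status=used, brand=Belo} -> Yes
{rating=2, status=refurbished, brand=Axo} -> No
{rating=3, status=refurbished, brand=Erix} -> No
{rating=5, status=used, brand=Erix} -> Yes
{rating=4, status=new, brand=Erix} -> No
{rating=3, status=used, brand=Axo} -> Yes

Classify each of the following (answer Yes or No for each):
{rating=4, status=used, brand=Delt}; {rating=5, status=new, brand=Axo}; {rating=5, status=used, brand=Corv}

Yes, No, Yes

All 'Yes' examples share one property — status is used AND rating ≥ 3 — and every 'No' example lacks it.
{rating=4, status=used, brand=Delt}: status is used, rating = 4, matches → Yes. {rating=5, status=new, brand=Axo}: status is new, rating = 5, fails the rule → No. {rating=5, status=used, brand=Corv}: status is used, rating = 5, matches → Yes.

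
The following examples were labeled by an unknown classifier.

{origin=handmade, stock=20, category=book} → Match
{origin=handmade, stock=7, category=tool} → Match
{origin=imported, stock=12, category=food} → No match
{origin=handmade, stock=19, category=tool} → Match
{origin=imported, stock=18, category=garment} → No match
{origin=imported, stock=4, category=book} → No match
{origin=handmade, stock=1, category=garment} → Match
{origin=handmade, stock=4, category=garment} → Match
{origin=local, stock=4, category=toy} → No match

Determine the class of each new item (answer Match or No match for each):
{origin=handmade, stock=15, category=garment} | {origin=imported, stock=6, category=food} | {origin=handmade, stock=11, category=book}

Looking at the examples, the only property every 'Match' case has and every 'No match' case lacks is: origin is handmade.
Match: {origin=handmade, stock=15, category=garment}, since origin is handmade. No match: {origin=imported, stock=6, category=food}, since origin is imported. Match: {origin=handmade, stock=11, category=book}, since origin is handmade.

Match, No match, Match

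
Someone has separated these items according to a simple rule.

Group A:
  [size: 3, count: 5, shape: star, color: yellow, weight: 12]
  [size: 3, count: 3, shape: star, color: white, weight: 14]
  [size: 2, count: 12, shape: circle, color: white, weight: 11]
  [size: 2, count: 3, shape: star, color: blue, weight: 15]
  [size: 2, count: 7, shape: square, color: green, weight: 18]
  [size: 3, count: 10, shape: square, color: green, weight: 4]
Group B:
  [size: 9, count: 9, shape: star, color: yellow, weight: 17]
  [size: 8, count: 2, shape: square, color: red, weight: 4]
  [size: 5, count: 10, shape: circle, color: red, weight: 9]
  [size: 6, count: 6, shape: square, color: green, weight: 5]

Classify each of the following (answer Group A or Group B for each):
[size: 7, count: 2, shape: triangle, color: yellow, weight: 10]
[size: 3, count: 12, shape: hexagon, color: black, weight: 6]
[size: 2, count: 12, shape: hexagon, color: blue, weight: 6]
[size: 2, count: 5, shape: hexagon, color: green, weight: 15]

Group B, Group A, Group A, Group A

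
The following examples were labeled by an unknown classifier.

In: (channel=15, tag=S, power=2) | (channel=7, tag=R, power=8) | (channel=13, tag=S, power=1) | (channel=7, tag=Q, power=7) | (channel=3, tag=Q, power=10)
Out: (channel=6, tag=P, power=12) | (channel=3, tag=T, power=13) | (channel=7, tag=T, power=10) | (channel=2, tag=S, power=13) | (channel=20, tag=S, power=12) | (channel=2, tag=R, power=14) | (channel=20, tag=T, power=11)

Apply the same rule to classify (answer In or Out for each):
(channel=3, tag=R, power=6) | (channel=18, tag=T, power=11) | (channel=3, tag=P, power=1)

The simplest hypothesis consistent with all the labels is: tag is Q OR power ≤ 8.
In: (channel=3, tag=R, power=6), since tag is R, power = 6. Out: (channel=18, tag=T, power=11), since tag is T, power = 11. In: (channel=3, tag=P, power=1), since tag is P, power = 1.

In, Out, In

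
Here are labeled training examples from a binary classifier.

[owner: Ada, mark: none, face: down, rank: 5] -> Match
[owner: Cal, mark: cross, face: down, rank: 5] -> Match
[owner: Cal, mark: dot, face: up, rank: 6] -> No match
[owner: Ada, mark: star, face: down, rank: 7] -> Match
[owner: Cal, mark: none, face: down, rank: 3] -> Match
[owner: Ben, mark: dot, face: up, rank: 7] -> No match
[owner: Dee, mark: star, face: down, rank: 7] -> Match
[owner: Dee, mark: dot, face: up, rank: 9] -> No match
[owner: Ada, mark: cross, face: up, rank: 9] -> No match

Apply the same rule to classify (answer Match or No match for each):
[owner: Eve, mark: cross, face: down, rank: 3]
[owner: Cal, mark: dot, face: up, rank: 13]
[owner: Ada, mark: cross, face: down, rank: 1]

Match, No match, Match

The pattern is that an item is 'Match' exactly when: face is down.
[owner: Eve, mark: cross, face: down, rank: 3]: Match (face is down).
[owner: Cal, mark: dot, face: up, rank: 13]: No match (face is up).
[owner: Ada, mark: cross, face: down, rank: 1]: Match (face is down).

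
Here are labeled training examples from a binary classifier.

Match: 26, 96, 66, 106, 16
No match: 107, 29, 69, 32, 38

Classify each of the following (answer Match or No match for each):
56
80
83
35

Match, No match, No match, No match

All 'Match' examples share one property — ends in digit 6 — and every 'No match' example lacks it.
Match: 56, since last digit 6.
No match: 80, since last digit 0.
No match: 83, since last digit 3.
No match: 35, since last digit 5.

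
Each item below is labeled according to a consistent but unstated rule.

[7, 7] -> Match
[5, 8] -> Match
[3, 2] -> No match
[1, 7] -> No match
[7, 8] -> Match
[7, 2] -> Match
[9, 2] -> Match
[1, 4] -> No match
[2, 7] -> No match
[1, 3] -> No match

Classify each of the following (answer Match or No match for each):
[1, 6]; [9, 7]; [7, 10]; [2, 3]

Every 'Match' example satisfies: first ≥ 4. None of the 'No match' examples do.
[1, 6]: first 1, fails this test → No match. [9, 7]: first 9, fits → Match. [7, 10]: first 7, fits → Match. [2, 3]: first 2, fails this test → No match.

No match, Match, Match, No match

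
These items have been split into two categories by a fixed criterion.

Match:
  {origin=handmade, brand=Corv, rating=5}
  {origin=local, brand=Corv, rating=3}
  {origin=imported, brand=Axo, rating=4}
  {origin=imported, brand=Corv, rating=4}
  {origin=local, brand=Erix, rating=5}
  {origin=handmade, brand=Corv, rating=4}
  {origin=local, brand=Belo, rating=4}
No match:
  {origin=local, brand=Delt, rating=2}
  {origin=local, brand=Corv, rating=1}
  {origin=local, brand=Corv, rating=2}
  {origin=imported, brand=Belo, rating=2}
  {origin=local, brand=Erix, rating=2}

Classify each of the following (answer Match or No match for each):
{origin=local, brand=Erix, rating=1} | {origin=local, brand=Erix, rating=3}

The common property of the 'Match' items is: rating ≥ 3. No 'No match' item has it.
{origin=local, brand=Erix, rating=1} — rating = 1, hence No match. {origin=local, brand=Erix, rating=3} — rating = 3, hence Match.

No match, Match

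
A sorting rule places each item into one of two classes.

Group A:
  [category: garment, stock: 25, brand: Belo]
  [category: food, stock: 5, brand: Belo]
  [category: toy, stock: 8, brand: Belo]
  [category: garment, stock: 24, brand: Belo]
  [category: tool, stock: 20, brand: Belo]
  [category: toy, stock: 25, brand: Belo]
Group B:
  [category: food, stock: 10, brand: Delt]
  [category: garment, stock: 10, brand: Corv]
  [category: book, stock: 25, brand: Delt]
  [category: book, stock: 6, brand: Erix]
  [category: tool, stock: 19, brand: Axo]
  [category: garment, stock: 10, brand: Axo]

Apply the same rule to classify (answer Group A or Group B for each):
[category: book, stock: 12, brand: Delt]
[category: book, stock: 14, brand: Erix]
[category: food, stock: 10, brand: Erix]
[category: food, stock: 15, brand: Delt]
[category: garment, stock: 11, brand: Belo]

Checking candidate rules against both groups, what survives is: brand is Belo.
[category: book, stock: 12, brand: Delt]: brand is Delt — fails this test, so Group B.
[category: book, stock: 14, brand: Erix]: brand is Erix — fails this test, so Group B.
[category: food, stock: 10, brand: Erix]: brand is Erix — fails this test, so Group B.
[category: food, stock: 15, brand: Delt]: brand is Delt — fails this test, so Group B.
[category: garment, stock: 11, brand: Belo]: brand is Belo — fits, so Group A.

Group B, Group B, Group B, Group B, Group A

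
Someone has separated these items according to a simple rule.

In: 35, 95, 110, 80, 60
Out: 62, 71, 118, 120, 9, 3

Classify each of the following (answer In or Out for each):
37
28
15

The pattern is that an item is 'In' exactly when: multiple of 5 AND at most 110.
37: Out (37 = 5·7 + 2, 37 ≤ 110). 28: Out (28 = 5·5 + 3, 28 ≤ 110). 15: In (15 = 5·3, 15 ≤ 110).

Out, Out, In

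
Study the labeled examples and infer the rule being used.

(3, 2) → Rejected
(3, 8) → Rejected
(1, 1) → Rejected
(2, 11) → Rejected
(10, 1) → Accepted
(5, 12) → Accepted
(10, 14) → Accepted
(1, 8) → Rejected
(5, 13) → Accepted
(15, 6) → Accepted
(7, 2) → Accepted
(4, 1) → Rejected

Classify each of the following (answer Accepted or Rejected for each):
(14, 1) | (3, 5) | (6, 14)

Accepted, Rejected, Accepted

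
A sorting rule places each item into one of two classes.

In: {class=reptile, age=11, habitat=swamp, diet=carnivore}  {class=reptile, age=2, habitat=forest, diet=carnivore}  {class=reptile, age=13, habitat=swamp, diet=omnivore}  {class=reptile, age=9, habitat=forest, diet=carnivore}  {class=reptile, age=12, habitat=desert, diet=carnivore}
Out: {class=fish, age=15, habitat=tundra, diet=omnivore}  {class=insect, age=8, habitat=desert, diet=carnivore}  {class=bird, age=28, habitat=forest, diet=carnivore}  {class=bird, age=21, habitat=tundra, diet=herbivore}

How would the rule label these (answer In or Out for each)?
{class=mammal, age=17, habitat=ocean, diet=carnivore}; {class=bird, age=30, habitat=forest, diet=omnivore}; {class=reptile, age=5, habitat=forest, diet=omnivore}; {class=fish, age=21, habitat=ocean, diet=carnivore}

Looking at the examples, the only property every 'In' case has and every 'Out' case lacks is: class is reptile.
{class=mammal, age=17, habitat=ocean, diet=carnivore}: Out (class is mammal).
{class=bird, age=30, habitat=forest, diet=omnivore}: Out (class is bird).
{class=reptile, age=5, habitat=forest, diet=omnivore}: In (class is reptile).
{class=fish, age=21, habitat=ocean, diet=carnivore}: Out (class is fish).

Out, Out, In, Out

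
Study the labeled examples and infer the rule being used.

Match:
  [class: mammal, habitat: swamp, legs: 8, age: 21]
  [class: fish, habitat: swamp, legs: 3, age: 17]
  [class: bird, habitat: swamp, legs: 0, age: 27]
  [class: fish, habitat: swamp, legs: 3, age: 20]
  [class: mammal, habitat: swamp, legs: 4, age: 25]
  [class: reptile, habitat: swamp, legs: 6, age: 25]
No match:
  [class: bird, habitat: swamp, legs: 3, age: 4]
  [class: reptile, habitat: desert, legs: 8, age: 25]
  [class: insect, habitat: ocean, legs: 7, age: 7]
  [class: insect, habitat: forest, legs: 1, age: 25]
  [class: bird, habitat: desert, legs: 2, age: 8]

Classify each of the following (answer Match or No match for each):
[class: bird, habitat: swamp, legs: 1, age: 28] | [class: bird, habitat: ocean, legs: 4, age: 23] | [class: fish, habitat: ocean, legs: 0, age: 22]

All 'Match' examples share one property — habitat is swamp AND age ≥ 7 — and every 'No match' example lacks it.
[class: bird, habitat: swamp, legs: 1, age: 28]: Match (habitat is swamp, age = 28). [class: bird, habitat: ocean, legs: 4, age: 23]: No match (habitat is ocean, age = 23). [class: fish, habitat: ocean, legs: 0, age: 22]: No match (habitat is ocean, age = 22).

Match, No match, No match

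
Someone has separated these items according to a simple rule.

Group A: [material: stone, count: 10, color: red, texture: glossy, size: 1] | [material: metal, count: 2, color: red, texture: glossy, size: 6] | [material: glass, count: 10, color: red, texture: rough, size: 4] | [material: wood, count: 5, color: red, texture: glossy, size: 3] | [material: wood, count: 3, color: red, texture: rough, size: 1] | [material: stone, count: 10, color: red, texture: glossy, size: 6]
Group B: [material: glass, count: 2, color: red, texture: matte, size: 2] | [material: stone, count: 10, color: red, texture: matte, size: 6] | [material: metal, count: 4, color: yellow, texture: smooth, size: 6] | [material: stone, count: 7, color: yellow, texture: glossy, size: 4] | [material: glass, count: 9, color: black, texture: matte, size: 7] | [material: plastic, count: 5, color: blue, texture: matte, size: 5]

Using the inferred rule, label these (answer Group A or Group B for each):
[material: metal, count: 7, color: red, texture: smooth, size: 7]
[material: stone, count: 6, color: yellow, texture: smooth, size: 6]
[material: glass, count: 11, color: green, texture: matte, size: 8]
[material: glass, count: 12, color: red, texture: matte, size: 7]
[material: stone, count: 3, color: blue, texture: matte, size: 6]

The common property of the 'Group A' items is: texture is not matte AND color is red. No 'Group B' item has it.
[material: metal, count: 7, color: red, texture: smooth, size: 7] → texture is smooth, color is red → Group A. [material: stone, count: 6, color: yellow, texture: smooth, size: 6] → texture is smooth, color is yellow → Group B. [material: glass, count: 11, color: green, texture: matte, size: 8] → texture is matte, color is green → Group B. [material: glass, count: 12, color: red, texture: matte, size: 7] → texture is matte, color is red → Group B. [material: stone, count: 3, color: blue, texture: matte, size: 6] → texture is matte, color is blue → Group B.

Group A, Group B, Group B, Group B, Group B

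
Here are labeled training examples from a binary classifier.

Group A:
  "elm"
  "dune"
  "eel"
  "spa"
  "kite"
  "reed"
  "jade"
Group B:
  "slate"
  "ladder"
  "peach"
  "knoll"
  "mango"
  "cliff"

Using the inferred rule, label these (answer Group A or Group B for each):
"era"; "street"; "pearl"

All 'Group A' examples share one property — length ≤ 4 — and every 'Group B' example lacks it.

Group A, Group B, Group B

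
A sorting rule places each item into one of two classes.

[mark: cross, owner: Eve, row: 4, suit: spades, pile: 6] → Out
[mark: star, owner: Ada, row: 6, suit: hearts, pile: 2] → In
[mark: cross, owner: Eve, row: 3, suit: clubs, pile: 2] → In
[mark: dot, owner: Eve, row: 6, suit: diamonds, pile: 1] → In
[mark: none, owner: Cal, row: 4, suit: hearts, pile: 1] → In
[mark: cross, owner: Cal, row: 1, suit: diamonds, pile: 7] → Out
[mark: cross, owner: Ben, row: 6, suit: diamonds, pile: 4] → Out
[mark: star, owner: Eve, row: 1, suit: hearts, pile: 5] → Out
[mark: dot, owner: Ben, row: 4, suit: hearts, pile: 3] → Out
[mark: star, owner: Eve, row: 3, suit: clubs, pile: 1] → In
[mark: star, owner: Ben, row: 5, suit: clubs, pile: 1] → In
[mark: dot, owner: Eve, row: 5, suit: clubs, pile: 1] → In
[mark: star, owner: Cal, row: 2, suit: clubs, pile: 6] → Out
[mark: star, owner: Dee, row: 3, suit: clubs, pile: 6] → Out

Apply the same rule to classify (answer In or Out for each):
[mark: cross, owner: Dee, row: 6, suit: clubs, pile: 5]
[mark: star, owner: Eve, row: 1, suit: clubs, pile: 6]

Out, Out

The classifier is using: pile ≤ 2.
[mark: cross, owner: Dee, row: 6, suit: clubs, pile: 5]: Out (pile = 5). [mark: star, owner: Eve, row: 1, suit: clubs, pile: 6]: Out (pile = 6).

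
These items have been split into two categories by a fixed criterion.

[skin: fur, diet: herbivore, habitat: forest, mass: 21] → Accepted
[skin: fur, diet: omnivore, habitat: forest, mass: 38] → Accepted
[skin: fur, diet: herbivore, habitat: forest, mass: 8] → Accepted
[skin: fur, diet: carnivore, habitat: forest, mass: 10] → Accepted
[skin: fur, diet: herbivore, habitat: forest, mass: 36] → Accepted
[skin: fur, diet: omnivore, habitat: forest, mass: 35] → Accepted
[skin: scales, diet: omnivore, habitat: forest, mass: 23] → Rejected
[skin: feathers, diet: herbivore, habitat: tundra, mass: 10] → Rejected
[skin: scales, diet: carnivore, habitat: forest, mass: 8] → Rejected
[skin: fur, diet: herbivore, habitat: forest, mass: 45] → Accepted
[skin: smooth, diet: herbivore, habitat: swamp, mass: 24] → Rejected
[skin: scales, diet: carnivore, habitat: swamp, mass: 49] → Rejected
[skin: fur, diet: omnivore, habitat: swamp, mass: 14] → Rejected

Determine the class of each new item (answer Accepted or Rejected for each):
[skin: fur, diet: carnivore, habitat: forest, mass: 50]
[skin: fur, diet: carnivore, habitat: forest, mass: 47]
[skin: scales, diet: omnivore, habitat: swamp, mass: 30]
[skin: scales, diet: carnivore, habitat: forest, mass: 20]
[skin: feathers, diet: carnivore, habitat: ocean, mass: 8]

Rule: habitat is forest AND skin is fur. This holds for each 'Accepted' example and fails for each 'Rejected' one.
[skin: fur, diet: carnivore, habitat: forest, mass: 50] — habitat is forest, skin is fur, hence Accepted. [skin: fur, diet: carnivore, habitat: forest, mass: 47] — habitat is forest, skin is fur, hence Accepted. [skin: scales, diet: omnivore, habitat: swamp, mass: 30] — habitat is swamp, skin is scales, hence Rejected. [skin: scales, diet: carnivore, habitat: forest, mass: 20] — habitat is forest, skin is scales, hence Rejected. [skin: feathers, diet: carnivore, habitat: ocean, mass: 8] — habitat is ocean, skin is feathers, hence Rejected.

Accepted, Accepted, Rejected, Rejected, Rejected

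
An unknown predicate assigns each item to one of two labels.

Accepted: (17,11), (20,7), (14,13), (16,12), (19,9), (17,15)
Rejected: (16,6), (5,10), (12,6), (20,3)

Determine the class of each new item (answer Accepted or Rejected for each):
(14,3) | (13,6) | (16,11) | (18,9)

The common property of the 'Accepted' items is: sum ≥ 27. No 'Rejected' item has it.
(14,3): 14+3 = 17, fails this test → Rejected.
(13,6): 13+6 = 19, fails this test → Rejected.
(16,11): 16+11 = 27, matches → Accepted.
(18,9): 18+9 = 27, matches → Accepted.

Rejected, Rejected, Accepted, Accepted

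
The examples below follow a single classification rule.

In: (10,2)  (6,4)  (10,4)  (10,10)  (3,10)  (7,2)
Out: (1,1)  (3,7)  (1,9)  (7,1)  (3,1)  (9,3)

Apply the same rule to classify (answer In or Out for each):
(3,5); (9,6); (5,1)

'In' ⟺ second is even.
(3,5): second 5, does not satisfy this → Out.
(9,6): second 6, fits → In.
(5,1): second 1, does not satisfy this → Out.

Out, In, Out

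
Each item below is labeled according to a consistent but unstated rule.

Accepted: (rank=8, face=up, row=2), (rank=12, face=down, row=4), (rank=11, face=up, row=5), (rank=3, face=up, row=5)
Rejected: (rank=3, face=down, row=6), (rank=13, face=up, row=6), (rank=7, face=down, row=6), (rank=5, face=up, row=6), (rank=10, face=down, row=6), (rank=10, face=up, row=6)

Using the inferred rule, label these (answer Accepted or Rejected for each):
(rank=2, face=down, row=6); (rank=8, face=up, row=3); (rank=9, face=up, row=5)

Rejected, Accepted, Accepted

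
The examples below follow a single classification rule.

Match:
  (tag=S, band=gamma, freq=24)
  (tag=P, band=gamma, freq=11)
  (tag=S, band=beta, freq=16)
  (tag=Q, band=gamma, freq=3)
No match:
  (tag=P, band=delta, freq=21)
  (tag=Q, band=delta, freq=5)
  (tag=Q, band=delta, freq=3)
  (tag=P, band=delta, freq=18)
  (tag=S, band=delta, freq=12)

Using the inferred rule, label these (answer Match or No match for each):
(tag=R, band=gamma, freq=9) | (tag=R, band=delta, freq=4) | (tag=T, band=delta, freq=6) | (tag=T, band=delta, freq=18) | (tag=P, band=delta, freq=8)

The distinguishing property — band is not delta — holds for all the 'Match' cases and none of the 'No match' cases.
(tag=R, band=gamma, freq=9) — band is gamma, hence Match.
(tag=R, band=delta, freq=4) — band is delta, hence No match.
(tag=T, band=delta, freq=6) — band is delta, hence No match.
(tag=T, band=delta, freq=18) — band is delta, hence No match.
(tag=P, band=delta, freq=8) — band is delta, hence No match.

Match, No match, No match, No match, No match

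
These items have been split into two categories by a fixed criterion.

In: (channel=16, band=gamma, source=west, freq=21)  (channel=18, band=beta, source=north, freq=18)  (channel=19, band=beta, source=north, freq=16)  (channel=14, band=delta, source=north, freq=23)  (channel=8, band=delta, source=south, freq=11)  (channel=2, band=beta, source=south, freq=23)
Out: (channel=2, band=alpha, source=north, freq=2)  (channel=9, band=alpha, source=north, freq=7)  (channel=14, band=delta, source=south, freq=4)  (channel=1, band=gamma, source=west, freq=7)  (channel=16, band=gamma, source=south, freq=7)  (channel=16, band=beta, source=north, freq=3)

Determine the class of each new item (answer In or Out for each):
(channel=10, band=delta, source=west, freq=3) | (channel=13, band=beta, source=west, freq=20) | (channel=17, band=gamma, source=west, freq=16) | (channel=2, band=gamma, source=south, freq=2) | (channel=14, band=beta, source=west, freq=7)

The simplest hypothesis consistent with all the labels is: freq ≥ 11.
(channel=10, band=delta, source=west, freq=3): Out (freq = 3).
(channel=13, band=beta, source=west, freq=20): In (freq = 20).
(channel=17, band=gamma, source=west, freq=16): In (freq = 16).
(channel=2, band=gamma, source=south, freq=2): Out (freq = 2).
(channel=14, band=beta, source=west, freq=7): Out (freq = 7).

Out, In, In, Out, Out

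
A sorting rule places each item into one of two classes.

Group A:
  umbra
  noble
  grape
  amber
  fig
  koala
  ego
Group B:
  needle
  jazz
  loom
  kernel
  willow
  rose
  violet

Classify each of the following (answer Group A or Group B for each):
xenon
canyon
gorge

'Group A' ⟺ odd length.
Group A: xenon, since length 5.
Group B: canyon, since length 6.
Group A: gorge, since length 5.

Group A, Group B, Group A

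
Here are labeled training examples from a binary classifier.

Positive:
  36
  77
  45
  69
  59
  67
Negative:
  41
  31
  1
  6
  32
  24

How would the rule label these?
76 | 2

Positive, Negative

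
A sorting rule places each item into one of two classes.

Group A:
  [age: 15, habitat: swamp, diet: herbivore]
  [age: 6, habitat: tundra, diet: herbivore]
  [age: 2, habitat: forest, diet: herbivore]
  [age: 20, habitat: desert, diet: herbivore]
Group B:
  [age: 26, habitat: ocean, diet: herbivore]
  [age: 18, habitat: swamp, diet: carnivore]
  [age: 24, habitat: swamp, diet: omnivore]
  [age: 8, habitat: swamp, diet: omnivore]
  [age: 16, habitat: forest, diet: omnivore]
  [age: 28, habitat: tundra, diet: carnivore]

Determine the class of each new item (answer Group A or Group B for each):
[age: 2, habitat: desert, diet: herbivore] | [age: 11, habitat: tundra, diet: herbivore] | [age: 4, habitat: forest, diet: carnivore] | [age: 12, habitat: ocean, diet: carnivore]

A rule that fits every label: diet is herbivore AND age ≤ 20 — true of each 'Group A' example, false of each 'Group B' one.

Group A, Group A, Group B, Group B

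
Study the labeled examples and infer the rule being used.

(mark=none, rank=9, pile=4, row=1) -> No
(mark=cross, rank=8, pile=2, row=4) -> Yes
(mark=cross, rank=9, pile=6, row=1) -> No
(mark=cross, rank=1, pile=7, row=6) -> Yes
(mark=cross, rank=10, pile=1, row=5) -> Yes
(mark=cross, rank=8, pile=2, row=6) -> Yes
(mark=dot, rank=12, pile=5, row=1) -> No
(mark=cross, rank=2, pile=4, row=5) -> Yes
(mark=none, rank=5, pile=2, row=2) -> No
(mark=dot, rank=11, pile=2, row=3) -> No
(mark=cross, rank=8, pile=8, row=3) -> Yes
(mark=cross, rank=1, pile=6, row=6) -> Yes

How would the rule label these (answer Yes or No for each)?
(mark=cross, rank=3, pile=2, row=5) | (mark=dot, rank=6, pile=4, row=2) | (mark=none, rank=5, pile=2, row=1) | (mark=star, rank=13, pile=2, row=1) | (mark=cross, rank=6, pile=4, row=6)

Yes, No, No, No, Yes

The simplest hypothesis consistent with all the labels is: mark is cross AND row ≥ 2.
(mark=cross, rank=3, pile=2, row=5): Yes (mark is cross, row = 5). (mark=dot, rank=6, pile=4, row=2): No (mark is dot, row = 2). (mark=none, rank=5, pile=2, row=1): No (mark is none, row = 1). (mark=star, rank=13, pile=2, row=1): No (mark is star, row = 1). (mark=cross, rank=6, pile=4, row=6): Yes (mark is cross, row = 6).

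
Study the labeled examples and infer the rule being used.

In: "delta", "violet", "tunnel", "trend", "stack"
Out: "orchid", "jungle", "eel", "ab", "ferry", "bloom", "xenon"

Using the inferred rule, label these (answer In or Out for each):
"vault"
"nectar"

In, In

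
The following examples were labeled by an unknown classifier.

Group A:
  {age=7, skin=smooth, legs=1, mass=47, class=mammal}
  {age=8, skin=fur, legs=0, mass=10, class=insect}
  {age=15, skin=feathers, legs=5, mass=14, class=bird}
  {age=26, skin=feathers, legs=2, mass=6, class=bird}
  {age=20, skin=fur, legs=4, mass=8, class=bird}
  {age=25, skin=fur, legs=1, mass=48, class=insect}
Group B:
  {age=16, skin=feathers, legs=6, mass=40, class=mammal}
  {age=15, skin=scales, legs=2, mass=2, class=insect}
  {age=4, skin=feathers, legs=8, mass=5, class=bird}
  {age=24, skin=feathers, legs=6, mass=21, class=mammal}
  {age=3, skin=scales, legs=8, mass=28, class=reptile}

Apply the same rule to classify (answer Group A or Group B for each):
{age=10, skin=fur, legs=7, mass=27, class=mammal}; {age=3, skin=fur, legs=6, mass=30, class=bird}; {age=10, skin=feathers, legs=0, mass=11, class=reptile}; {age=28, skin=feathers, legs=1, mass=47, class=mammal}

Group B, Group B, Group A, Group A

Every 'Group A' example satisfies: legs ≤ 5 AND mass ≥ 5. None of the 'Group B' examples do.
{age=10, skin=fur, legs=7, mass=27, class=mammal}: legs = 7, mass = 27 — doesn't qualify, so Group B.
{age=3, skin=fur, legs=6, mass=30, class=bird}: legs = 6, mass = 30 — doesn't qualify, so Group B.
{age=10, skin=feathers, legs=0, mass=11, class=reptile}: legs = 0, mass = 11 — has this property, so Group A.
{age=28, skin=feathers, legs=1, mass=47, class=mammal}: legs = 1, mass = 47 — has this property, so Group A.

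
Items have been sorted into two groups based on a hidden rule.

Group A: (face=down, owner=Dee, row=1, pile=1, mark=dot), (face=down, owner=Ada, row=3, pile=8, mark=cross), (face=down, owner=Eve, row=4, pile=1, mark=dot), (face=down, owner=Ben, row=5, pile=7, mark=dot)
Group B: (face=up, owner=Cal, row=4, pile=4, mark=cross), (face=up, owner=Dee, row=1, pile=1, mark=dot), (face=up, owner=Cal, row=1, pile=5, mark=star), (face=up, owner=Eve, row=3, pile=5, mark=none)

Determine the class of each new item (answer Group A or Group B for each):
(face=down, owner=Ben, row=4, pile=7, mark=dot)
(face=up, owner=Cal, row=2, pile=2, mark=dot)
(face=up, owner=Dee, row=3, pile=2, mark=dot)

Group A, Group B, Group B

Rule: face is down. This holds for each 'Group A' example and fails for each 'Group B' one.
(face=down, owner=Ben, row=4, pile=7, mark=dot): face is down — matches, so Group A.
(face=up, owner=Cal, row=2, pile=2, mark=dot): face is up — fails the rule, so Group B.
(face=up, owner=Dee, row=3, pile=2, mark=dot): face is up — fails the rule, so Group B.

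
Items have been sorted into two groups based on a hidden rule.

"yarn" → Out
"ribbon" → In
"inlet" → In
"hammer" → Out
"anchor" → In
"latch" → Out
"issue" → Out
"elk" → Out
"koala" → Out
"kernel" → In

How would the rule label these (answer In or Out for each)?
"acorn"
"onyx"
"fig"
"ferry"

The simplest hypothesis consistent with all the labels is: length ≥ 5 AND contains 'n'.
"acorn": length 5, has 'n' — fits, so In. "onyx": length 4, has 'n' — lacks this property, so Out. "fig": length 3, no 'n' — lacks this property, so Out. "ferry": length 5, no 'n' — lacks this property, so Out.

In, Out, Out, Out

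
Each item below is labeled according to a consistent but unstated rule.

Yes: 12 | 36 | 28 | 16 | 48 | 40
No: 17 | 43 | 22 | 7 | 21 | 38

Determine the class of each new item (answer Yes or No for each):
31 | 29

Rule: multiple of 4. This holds for each 'Yes' example and fails for each 'No' one.

No, No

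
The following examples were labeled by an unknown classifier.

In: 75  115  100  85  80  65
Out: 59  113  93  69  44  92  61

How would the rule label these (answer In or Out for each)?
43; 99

Out, Out

The rule appears to be: multiple of 5.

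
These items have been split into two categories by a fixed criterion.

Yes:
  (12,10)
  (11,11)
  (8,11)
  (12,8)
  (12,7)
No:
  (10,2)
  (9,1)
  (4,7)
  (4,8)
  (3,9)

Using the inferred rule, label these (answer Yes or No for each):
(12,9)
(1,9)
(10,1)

The rule appears to be: sum ≥ 19.
(12,9): 12+9 = 21, matches → Yes. (1,9): 1+9 = 10, does not pass → No. (10,1): 10+1 = 11, does not pass → No.

Yes, No, No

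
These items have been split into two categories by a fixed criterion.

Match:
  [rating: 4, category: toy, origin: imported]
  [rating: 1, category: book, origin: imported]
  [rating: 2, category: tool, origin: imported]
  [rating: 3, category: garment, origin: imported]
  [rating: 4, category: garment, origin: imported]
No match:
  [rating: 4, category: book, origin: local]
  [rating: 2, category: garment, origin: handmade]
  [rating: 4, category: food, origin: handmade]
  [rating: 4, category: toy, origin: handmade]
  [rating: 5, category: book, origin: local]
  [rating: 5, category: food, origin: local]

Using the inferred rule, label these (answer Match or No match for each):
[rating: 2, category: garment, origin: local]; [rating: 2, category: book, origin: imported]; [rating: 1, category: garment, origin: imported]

No match, Match, Match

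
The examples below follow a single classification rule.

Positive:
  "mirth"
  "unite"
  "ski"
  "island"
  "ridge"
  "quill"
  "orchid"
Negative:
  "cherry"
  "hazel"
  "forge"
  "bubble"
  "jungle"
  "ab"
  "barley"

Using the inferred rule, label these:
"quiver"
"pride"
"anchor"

Positive, Positive, Negative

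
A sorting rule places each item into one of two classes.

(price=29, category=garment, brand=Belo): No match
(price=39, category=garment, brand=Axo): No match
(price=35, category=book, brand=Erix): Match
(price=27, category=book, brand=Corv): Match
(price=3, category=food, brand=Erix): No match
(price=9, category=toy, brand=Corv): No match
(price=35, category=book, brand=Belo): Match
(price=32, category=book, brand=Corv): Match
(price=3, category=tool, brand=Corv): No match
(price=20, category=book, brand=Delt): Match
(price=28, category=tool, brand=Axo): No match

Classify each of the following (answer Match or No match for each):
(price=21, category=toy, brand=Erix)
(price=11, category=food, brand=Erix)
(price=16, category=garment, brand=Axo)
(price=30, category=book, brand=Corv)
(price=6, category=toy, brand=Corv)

Looking at the examples, the only property every 'Match' case has and every 'No match' case lacks is: category is book.
No match: (price=21, category=toy, brand=Erix), since category is toy.
No match: (price=11, category=food, brand=Erix), since category is food.
No match: (price=16, category=garment, brand=Axo), since category is garment.
Match: (price=30, category=book, brand=Corv), since category is book.
No match: (price=6, category=toy, brand=Corv), since category is toy.

No match, No match, No match, Match, No match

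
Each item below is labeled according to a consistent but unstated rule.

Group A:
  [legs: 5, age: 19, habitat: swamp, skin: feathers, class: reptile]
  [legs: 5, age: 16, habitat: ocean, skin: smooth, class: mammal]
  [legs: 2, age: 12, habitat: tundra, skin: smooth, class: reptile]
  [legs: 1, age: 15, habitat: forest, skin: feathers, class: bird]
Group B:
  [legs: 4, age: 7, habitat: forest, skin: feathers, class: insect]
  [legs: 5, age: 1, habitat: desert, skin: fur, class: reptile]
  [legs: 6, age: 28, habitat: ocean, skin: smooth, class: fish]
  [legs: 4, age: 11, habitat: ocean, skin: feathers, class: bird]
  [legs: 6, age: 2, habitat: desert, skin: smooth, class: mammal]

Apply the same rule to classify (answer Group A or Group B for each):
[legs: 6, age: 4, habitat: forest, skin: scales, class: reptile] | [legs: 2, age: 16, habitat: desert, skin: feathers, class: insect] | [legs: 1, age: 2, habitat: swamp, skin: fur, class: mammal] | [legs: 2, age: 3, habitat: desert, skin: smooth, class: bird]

A rule that fits every label: age ≥ 12 AND age ≤ 19 — true of each 'Group A' example, false of each 'Group B' one.
[legs: 6, age: 4, habitat: forest, skin: scales, class: reptile] — age = 4, hence Group B. [legs: 2, age: 16, habitat: desert, skin: feathers, class: insect] — age = 16, hence Group A. [legs: 1, age: 2, habitat: swamp, skin: fur, class: mammal] — age = 2, hence Group B. [legs: 2, age: 3, habitat: desert, skin: smooth, class: bird] — age = 3, hence Group B.

Group B, Group A, Group B, Group B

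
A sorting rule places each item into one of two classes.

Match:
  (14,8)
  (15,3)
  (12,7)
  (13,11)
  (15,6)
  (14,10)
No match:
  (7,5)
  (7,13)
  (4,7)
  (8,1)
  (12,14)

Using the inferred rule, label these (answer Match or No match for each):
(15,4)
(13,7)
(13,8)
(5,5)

Match, Match, Match, No match

One predicate separates the groups cleanly: first > second AND sum ≥ 18.
Match: (15,4), since 15 > 4, 15+4 = 19. Match: (13,7), since 13 > 7, 13+7 = 20. Match: (13,8), since 13 > 8, 13+8 = 21. No match: (5,5), since 5 = 5, 5+5 = 10.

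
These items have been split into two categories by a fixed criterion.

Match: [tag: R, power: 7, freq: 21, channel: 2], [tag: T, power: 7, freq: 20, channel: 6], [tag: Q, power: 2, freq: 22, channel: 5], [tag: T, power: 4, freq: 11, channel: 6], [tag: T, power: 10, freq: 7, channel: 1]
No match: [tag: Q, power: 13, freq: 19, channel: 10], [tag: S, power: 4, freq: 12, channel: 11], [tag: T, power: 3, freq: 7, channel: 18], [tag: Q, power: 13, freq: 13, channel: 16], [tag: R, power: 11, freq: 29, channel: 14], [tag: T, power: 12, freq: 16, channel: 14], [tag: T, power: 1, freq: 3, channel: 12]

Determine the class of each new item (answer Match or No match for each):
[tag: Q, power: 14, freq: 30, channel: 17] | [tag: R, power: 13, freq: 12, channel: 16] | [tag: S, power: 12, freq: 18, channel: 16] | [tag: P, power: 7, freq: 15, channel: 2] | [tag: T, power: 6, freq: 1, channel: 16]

The simplest hypothesis consistent with all the labels is: channel ≤ 6.

No match, No match, No match, Match, No match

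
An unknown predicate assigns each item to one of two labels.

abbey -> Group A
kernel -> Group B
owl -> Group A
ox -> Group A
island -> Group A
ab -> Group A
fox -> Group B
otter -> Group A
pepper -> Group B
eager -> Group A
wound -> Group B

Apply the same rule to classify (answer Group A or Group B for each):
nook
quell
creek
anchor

Group B, Group B, Group B, Group A

Rule: starts with a vowel. This holds for each 'Group A' example and fails for each 'Group B' one.
nook: starts with 'n' — doesn't match, so Group B.
quell: starts with 'q' — doesn't match, so Group B.
creek: starts with 'c' — doesn't match, so Group B.
anchor: starts with 'a' — checks out, so Group A.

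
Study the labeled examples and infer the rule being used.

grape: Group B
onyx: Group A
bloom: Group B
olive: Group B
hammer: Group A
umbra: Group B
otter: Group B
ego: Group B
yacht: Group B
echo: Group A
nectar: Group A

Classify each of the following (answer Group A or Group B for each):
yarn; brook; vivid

Group A, Group B, Group B

All 'Group A' examples share one property — even length — and every 'Group B' example lacks it.
yarn → length 4 → Group A.
brook → length 5 → Group B.
vivid → length 5 → Group B.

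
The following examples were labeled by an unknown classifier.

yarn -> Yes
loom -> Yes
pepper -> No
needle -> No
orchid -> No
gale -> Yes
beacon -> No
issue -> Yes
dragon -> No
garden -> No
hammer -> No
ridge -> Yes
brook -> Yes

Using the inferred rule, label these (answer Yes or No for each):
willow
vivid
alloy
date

The simplest hypothesis consistent with all the labels is: length ≤ 5.
willow: length 6, does not satisfy this → No. vivid: length 5, checks out → Yes. alloy: length 5, checks out → Yes. date: length 4, checks out → Yes.

No, Yes, Yes, Yes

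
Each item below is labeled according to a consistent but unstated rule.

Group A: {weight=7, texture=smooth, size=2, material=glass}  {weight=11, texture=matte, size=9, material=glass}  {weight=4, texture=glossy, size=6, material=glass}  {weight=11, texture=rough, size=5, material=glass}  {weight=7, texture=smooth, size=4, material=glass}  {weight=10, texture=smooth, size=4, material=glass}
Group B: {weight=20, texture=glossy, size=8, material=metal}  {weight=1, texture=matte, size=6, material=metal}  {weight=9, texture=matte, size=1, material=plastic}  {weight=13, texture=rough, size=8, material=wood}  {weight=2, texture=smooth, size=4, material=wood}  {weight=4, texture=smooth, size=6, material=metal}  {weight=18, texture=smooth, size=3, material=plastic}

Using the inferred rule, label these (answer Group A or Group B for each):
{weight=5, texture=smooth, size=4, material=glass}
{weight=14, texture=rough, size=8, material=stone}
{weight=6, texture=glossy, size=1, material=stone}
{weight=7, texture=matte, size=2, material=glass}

Checking candidate rules against both groups, what survives is: material is glass.
{weight=5, texture=smooth, size=4, material=glass}: Group A (material is glass). {weight=14, texture=rough, size=8, material=stone}: Group B (material is stone). {weight=6, texture=glossy, size=1, material=stone}: Group B (material is stone). {weight=7, texture=matte, size=2, material=glass}: Group A (material is glass).

Group A, Group B, Group B, Group A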